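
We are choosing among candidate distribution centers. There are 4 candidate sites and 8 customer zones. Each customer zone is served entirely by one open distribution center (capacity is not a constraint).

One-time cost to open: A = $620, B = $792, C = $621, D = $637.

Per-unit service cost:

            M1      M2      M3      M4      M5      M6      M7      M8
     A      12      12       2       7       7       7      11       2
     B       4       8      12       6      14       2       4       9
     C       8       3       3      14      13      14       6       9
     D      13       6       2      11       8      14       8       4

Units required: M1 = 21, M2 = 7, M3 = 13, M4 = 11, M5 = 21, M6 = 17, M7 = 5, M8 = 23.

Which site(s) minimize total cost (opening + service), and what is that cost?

For any fixed open set, each customer zone goes to its cheapest open site; total = fixed + service.
{A}: M1→A 12·21=252, M2→A 12·7=84, M3→A 2·13=26, M4→A 7·11=77, M5→A 7·21=147, M6→A 7·17=119, M7→A 11·5=55, M8→A 2·23=46. Service 806; fixed 620; total 1426.
{D}: service 1000 + fixed 637 = 1637
{B}: M1→B 4·21=84, M2→B 8·7=56, M3→B 12·13=156, M4→B 6·11=66, M5→B 14·21=294, M6→B 2·17=34, M7→B 4·5=20, M8→B 9·23=207. Service 917; fixed 792; total 1709.
{A, B, C, D}: service 444 + fixed 2670 = 3114
No other subset beats 1426.

Open A only; minimum total cost 1426.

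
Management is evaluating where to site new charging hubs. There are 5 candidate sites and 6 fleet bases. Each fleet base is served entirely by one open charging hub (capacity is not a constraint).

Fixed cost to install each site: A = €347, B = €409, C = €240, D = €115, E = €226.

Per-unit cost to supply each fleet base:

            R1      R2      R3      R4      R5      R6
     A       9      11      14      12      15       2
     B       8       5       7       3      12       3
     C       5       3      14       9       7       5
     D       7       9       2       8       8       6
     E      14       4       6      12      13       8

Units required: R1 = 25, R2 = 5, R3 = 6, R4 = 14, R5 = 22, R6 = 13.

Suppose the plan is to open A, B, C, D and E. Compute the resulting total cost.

Total cost: 1711

Each fleet base is assigned to its cheapest site among the open ones.
{A, B, C, D, E}: R1→C 5·25=125, R2→C 3·5=15, R3→D 2·6=12, R4→B 3·14=42, R5→C 7·22=154, R6→A 2·13=26. Service 374; fixed 1337; total 1711.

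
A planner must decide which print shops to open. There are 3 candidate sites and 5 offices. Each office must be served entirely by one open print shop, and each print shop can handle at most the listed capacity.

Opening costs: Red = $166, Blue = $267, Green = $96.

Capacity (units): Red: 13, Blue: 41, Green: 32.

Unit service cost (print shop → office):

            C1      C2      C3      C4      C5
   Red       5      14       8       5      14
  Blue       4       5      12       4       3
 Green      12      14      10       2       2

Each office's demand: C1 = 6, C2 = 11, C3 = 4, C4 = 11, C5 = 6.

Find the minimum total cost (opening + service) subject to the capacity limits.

Minimum total cost: 456

Open {Blue}: C1→Blue 4·6=24, C2→Blue 5·11=55, C3→Blue 12·4=48, C4→Blue 4·11=44, C5→Blue 3·6=18.
Loads: Blue carries 38/41. Service 189; fixed 267; total 456.
Next best feasible plan costs 512.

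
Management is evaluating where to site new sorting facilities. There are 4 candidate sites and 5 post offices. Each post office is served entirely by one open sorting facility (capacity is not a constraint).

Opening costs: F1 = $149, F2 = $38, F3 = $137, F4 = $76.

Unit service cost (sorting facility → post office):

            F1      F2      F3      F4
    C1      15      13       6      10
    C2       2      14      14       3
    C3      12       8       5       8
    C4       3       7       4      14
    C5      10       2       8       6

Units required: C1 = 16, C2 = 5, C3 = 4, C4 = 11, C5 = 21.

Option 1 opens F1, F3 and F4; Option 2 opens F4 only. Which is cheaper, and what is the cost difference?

Option 2 is cheaper by 84.

Option 1: {F1, F3, F4}: C1→F3 6·16=96, C2→F1 2·5=10, C3→F3 5·4=20, C4→F1 3·11=33, C5→F4 6·21=126. Service 285; fixed 362; total 647.
Option 2: {F4}: C1→F4 10·16=160, C2→F4 3·5=15, C3→F4 8·4=32, C4→F4 14·11=154, C5→F4 6·21=126. Service 487; fixed 76; total 563.
Difference: |647 − 563| = 84.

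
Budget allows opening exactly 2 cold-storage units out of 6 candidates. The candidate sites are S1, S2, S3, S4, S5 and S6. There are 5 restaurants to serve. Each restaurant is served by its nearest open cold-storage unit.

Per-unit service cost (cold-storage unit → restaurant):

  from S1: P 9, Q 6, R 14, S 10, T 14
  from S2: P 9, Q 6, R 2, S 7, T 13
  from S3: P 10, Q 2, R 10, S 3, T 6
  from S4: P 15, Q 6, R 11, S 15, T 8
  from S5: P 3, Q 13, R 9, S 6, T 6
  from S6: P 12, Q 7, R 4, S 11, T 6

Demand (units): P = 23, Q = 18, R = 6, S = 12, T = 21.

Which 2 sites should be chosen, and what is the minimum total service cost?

With exactly 2 open, each restaurant uses its cheapest among the chosen.
{S3, S5}: P→S5 3·23=69, Q→S3 2·18=36, R→S5 9·6=54, S→S3 3·12=36, T→S3 6·21=126. Service cost 321.
{S2, S5}: service cost 387
{S2, S3}: service cost 417
Among all 15 size-2 choices, {S3, S5} is lowest.

Choose S3 and S5; total service cost 321.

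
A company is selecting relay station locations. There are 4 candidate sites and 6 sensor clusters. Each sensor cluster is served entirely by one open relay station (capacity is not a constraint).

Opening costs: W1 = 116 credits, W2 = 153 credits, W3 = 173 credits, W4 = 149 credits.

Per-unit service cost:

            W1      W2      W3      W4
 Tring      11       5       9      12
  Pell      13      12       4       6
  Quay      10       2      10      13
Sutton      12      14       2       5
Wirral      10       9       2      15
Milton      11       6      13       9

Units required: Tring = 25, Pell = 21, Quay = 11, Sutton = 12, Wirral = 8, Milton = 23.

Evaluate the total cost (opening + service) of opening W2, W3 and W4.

Total cost: 884

Each sensor cluster is assigned to its cheapest site among the open ones.
{W2, W3, W4}: Tring→W2 5·25=125, Pell→W3 4·21=84, Quay→W2 2·11=22, Sutton→W3 2·12=24, Wirral→W3 2·8=16, Milton→W2 6·23=138. Service 409; fixed 475; total 884.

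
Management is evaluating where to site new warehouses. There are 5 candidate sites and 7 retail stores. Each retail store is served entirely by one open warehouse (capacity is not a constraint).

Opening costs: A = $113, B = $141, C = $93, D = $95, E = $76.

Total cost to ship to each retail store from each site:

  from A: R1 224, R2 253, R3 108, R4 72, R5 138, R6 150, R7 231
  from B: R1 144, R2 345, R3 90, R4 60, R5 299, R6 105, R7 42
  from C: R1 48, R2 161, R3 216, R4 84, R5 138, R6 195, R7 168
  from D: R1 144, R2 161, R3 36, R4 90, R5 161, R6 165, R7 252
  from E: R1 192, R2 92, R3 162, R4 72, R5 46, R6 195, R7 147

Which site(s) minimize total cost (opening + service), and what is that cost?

Open B, C and E; minimum total cost 793.

For any fixed open set, each retail store goes to its cheapest open site; total = fixed + service.
{B, C, E}: R1→C 48, R2→E 92, R3→B 90, R4→B 60, R5→E 46, R6→B 105, R7→B 42. Service 483; fixed 310; total 793.
{B, E}: service 579 + fixed 217 = 796
{B, C, D, E}: service 429 + fixed 405 = 834
{A, B, C, D, E}: R1→C 48, R2→E 92, R3→D 36, R4→B 60, R5→E 46, R6→B 105, R7→B 42. Service 429; fixed 518; total 947.
No other subset beats 793.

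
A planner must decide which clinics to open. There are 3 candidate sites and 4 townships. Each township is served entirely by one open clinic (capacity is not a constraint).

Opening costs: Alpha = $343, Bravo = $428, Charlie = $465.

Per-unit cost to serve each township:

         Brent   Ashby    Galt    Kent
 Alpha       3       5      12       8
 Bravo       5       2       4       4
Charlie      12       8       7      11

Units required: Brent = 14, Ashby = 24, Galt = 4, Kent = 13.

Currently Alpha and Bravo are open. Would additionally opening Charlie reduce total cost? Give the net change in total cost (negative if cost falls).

No — net change +465 (cost rises by 465).

Current service cost with {Alpha, Bravo}: 158.
Adding Charlie: each township re-picks its cheapest; new service cost 158, saving 0.
Extra fixed cost: 465. Net change = 465 − 0 = 465.
(Totals: 929 → 1394.)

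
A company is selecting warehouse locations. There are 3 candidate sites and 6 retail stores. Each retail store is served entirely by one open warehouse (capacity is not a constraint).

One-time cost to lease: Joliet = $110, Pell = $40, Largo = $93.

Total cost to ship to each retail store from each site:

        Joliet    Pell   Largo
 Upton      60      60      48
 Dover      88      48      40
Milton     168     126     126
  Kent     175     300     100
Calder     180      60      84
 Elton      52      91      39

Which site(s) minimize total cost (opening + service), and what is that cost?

For any fixed open set, each retail store goes to its cheapest open site; total = fixed + service.
{Largo}: Upton→Largo 48, Dover→Largo 40, Milton→Largo 126, Kent→Largo 100, Calder→Largo 84, Elton→Largo 39. Service 437; fixed 93; total 530.
{Pell, Largo}: Upton→Largo 48, Dover→Largo 40, Milton→Pell 126, Kent→Largo 100, Calder→Pell 60, Elton→Largo 39. Service 413; fixed 133; total 546.
{Joliet, Largo}: service 437 + fixed 203 = 640
{Joliet, Pell, Largo}: service 413 + fixed 243 = 656
No other subset beats 530.

Open Largo only; minimum total cost 530.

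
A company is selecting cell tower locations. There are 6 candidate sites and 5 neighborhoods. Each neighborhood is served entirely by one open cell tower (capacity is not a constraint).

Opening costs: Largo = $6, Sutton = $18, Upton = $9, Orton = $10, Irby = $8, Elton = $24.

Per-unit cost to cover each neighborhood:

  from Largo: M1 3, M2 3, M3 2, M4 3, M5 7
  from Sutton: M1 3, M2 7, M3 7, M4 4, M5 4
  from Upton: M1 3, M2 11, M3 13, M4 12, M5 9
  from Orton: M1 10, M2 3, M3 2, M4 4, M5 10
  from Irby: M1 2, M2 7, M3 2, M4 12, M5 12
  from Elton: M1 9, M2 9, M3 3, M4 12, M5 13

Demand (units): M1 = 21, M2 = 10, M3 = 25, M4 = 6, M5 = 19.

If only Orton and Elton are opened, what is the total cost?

Each neighborhood is assigned to its cheapest site among the open ones.
{Orton, Elton}: M1→Elton 9·21=189, M2→Orton 3·10=30, M3→Orton 2·25=50, M4→Orton 4·6=24, M5→Orton 10·19=190. Service 483; fixed 34; total 517.

Total cost: 517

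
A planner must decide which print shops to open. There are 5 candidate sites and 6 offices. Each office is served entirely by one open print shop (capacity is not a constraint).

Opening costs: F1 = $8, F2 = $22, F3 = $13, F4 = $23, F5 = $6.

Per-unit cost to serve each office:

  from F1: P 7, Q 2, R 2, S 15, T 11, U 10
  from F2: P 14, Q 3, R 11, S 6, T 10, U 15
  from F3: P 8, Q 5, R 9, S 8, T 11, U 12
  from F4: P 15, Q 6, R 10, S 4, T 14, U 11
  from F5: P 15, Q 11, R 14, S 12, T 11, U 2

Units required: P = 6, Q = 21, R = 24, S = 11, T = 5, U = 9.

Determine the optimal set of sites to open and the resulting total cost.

Open F1, F4 and F5; minimum total cost 286.

For any fixed open set, each office goes to its cheapest open site; total = fixed + service.
{F1, F4, F5}: P→F1 7·6=42, Q→F1 2·21=42, R→F1 2·24=48, S→F4 4·11=44, T→F1 11·5=55, U→F5 2·9=18. Service 249; fixed 37; total 286.
{F1, F3, F4, F5}: P→F1 7·6=42, Q→F1 2·21=42, R→F1 2·24=48, S→F4 4·11=44, T→F1 11·5=55, U→F5 2·9=18. Service 249; fixed 50; total 299.
{F1, F2, F5}: service 266 + fixed 36 = 302
{F1, F2, F3, F4, F5}: service 244 + fixed 72 = 316
No other subset beats 286.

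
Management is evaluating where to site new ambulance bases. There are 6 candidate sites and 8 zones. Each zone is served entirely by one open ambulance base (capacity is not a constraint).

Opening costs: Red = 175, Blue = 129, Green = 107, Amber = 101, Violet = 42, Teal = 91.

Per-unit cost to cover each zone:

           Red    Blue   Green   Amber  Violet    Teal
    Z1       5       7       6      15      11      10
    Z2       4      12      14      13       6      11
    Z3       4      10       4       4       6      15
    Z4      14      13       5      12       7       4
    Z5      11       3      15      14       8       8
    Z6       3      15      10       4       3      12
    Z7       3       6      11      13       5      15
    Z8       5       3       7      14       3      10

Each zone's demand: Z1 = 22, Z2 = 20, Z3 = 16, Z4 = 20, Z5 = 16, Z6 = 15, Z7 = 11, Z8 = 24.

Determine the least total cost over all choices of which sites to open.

Minimum total cost: 865

For any fixed open set, each zone goes to its cheapest open site; total = fixed + service.
{Green, Violet}: Z1→Green 6·22=132, Z2→Violet 6·20=120, Z3→Green 4·16=64, Z4→Green 5·20=100, Z5→Violet 8·16=128, Z6→Violet 3·15=45, Z7→Violet 5·11=55, Z8→Violet 3·24=72. Service 716; fixed 149; total 865.
{Red, Violet}: service 672 + fixed 217 = 889
{Blue, Violet}: service 730 + fixed 171 = 901
{Red, Blue, Green, Amber, Violet, Teal}: Z1→Red 5·22=110, Z2→Red 4·20=80, Z3→Red 4·16=64, Z4→Teal 4·20=80, Z5→Blue 3·16=48, Z6→Red 3·15=45, Z7→Red 3·11=33, Z8→Blue 3·24=72. Service 532; fixed 645; total 1177.
No other subset beats 865.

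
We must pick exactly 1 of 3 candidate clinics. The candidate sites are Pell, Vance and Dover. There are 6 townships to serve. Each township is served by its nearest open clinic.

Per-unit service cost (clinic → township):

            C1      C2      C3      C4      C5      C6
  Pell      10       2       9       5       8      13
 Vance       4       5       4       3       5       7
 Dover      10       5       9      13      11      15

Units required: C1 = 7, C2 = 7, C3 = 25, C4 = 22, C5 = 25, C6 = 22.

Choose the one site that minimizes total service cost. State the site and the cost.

With exactly 1 open, each township uses its cheapest among the chosen.
{Vance}: C1→Vance 4·7=28, C2→Vance 5·7=35, C3→Vance 4·25=100, C4→Vance 3·22=66, C5→Vance 5·25=125, C6→Vance 7·22=154. Service cost 508.
{Pell}: service cost 905
{Dover}: service cost 1221
Among all 3 size-1 choices, {Vance} is lowest.

Choose Vance only; total service cost 508.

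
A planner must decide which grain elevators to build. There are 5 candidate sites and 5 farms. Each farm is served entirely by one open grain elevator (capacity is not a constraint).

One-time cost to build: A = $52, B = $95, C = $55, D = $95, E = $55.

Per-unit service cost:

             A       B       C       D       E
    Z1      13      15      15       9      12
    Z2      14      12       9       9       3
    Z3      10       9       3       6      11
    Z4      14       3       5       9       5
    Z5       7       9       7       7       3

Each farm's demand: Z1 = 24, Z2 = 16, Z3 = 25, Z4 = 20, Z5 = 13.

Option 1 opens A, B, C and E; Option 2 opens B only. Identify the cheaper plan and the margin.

Option 1: {A, B, C, E}: Z1→E 12·24=288, Z2→E 3·16=48, Z3→C 3·25=75, Z4→B 3·20=60, Z5→E 3·13=39. Service 510; fixed 257; total 767.
Option 2: {B}: Z1→B 15·24=360, Z2→B 12·16=192, Z3→B 9·25=225, Z4→B 3·20=60, Z5→B 9·13=117. Service 954; fixed 95; total 1049.
Difference: |767 − 1049| = 282.

Option 1 is cheaper by 282.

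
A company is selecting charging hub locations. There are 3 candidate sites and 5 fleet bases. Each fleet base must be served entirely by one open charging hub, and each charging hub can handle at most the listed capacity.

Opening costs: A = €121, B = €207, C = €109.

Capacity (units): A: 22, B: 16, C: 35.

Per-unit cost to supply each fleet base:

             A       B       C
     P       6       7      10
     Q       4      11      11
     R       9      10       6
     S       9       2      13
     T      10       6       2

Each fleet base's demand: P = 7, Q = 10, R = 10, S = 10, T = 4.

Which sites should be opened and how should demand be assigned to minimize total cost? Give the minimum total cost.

Minimum total cost: 498

Open {A, C}: P→C 10·7=70, Q→A 4·10=40, R→C 6·10=60, S→A 9·10=90, T→C 2·4=8.
Loads: A carries 20/22, C carries 21/35. Service 268; fixed 230; total 498.
Next best feasible plan costs 510.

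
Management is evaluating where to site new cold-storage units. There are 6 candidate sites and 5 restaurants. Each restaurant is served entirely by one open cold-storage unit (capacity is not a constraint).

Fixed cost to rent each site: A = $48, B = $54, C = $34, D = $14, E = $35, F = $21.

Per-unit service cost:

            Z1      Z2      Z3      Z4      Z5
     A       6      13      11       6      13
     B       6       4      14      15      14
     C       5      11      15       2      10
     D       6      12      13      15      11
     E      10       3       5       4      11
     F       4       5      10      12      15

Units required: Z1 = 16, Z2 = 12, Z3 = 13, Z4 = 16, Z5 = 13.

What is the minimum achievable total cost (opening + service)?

Minimum total cost: 412

For any fixed open set, each restaurant goes to its cheapest open site; total = fixed + service.
{C, E}: Z1→C 5·16=80, Z2→E 3·12=36, Z3→E 5·13=65, Z4→C 2·16=32, Z5→C 10·13=130. Service 343; fixed 69; total 412.
{C, E, F}: service 327 + fixed 90 = 417
{C, D, E}: service 343 + fixed 83 = 426
{A, B, C, D, E, F}: Z1→F 4·16=64, Z2→E 3·12=36, Z3→E 5·13=65, Z4→C 2·16=32, Z5→C 10·13=130. Service 327; fixed 206; total 533.
No other subset beats 412.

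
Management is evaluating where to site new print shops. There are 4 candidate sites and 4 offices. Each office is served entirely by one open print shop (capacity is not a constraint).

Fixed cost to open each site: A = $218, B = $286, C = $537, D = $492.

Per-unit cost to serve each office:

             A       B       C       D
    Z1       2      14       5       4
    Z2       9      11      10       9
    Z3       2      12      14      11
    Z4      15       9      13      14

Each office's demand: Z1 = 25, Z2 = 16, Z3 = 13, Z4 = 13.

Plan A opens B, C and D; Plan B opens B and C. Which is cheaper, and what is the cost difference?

Plan B is cheaper by 438.

Plan A: {B, C, D}: Z1→D 4·25=100, Z2→D 9·16=144, Z3→D 11·13=143, Z4→B 9·13=117. Service 504; fixed 1315; total 1819.
Plan B: {B, C}: Z1→C 5·25=125, Z2→C 10·16=160, Z3→B 12·13=156, Z4→B 9·13=117. Service 558; fixed 823; total 1381.
Difference: |1819 − 1381| = 438.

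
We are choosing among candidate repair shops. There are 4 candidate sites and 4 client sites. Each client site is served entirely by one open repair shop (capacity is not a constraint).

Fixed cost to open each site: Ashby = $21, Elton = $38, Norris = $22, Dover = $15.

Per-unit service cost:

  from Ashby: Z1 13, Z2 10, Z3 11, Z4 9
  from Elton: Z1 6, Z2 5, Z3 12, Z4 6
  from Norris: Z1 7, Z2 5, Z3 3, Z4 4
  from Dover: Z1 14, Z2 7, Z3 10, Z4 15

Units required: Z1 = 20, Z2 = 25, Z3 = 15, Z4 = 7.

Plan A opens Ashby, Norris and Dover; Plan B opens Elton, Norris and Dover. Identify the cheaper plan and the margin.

Plan A: {Ashby, Norris, Dover}: Z1→Norris 7·20=140, Z2→Norris 5·25=125, Z3→Norris 3·15=45, Z4→Norris 4·7=28. Service 338; fixed 58; total 396.
Plan B: {Elton, Norris, Dover}: Z1→Elton 6·20=120, Z2→Elton 5·25=125, Z3→Norris 3·15=45, Z4→Norris 4·7=28. Service 318; fixed 75; total 393.
Difference: |396 − 393| = 3.

Plan B is cheaper by 3.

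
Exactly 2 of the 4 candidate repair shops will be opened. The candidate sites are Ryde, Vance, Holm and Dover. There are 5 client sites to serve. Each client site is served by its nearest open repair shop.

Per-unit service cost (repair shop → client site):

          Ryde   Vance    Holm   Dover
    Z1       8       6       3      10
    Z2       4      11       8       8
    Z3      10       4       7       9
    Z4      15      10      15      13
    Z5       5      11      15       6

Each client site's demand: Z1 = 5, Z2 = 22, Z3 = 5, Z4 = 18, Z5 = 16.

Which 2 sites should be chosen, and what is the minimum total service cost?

Choose Ryde and Vance; total service cost 398.

With exactly 2 open, each client site uses its cheapest among the chosen.
{Ryde, Vance}: Z1→Vance 6·5=30, Z2→Ryde 4·22=88, Z3→Vance 4·5=20, Z4→Vance 10·18=180, Z5→Ryde 5·16=80. Service cost 398.
{Ryde, Dover}: service cost 487
{Ryde, Holm}: service cost 488
Among all 6 size-2 choices, {Ryde, Vance} is lowest.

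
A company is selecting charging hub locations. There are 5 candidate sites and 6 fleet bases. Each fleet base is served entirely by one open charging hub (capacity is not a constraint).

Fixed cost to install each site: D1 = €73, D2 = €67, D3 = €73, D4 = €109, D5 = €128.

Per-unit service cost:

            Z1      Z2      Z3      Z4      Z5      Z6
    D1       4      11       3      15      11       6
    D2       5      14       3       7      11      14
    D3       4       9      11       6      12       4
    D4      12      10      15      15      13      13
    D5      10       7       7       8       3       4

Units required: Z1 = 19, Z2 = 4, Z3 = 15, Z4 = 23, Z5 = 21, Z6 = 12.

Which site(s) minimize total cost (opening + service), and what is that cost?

For any fixed open set, each fleet base goes to its cheapest open site; total = fixed + service.
{D2, D5}: Z1→D2 5·19=95, Z2→D5 7·4=28, Z3→D2 3·15=45, Z4→D2 7·23=161, Z5→D5 3·21=63, Z6→D5 4·12=48. Service 440; fixed 195; total 635.
{D1, D5}: service 444 + fixed 201 = 645
{D3, D5}: service 458 + fixed 201 = 659
{D1, D2, D3, D4, D5}: Z1→D1 4·19=76, Z2→D5 7·4=28, Z3→D1 3·15=45, Z4→D3 6·23=138, Z5→D5 3·21=63, Z6→D3 4·12=48. Service 398; fixed 450; total 848.
No other subset beats 635.

Open D2 and D5; minimum total cost 635.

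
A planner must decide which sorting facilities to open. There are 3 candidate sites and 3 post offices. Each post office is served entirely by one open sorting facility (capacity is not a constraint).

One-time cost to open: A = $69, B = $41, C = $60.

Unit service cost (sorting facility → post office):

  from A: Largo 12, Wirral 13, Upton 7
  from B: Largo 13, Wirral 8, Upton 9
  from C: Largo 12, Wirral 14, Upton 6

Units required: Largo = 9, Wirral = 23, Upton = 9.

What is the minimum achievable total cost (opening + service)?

Minimum total cost: 423

For any fixed open set, each post office goes to its cheapest open site; total = fixed + service.
{B}: Largo→B 13·9=117, Wirral→B 8·23=184, Upton→B 9·9=81. Service 382; fixed 41; total 423.
{B, C}: service 346 + fixed 101 = 447
{A, B}: Largo→A 12·9=108, Wirral→B 8·23=184, Upton→A 7·9=63. Service 355; fixed 110; total 465.
{A, B, C}: Largo→A 12·9=108, Wirral→B 8·23=184, Upton→C 6·9=54. Service 346; fixed 170; total 516.
(All 7 nonempty subsets were checked; B only is lowest.)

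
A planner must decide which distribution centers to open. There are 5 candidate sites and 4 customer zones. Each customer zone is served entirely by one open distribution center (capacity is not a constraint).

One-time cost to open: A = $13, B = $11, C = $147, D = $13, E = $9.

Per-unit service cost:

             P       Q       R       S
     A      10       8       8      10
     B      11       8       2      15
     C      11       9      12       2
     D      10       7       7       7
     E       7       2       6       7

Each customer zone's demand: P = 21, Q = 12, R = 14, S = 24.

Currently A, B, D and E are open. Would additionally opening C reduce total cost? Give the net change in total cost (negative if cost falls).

Current service cost with {A, B, D, E}: 367.
Adding C: each customer zone re-picks its cheapest; new service cost 247, saving 120.
Extra fixed cost: 147. Net change = 147 − 120 = 27.
(Totals: 413 → 440.)

No — net change +27 (cost rises by 27).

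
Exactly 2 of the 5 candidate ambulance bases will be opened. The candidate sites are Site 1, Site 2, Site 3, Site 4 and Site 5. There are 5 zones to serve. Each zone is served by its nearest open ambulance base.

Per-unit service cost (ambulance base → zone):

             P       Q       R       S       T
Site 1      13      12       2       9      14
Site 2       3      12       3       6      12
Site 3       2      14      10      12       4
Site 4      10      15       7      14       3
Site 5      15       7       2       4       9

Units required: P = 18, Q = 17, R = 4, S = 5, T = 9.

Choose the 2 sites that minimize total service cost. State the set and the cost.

Choose Site 3 and Site 5; total service cost 219.

With exactly 2 open, each zone uses its cheapest among the chosen.
{Site 3, Site 5}: P→Site 3 2·18=36, Q→Site 5 7·17=119, R→Site 5 2·4=8, S→Site 5 4·5=20, T→Site 3 4·9=36. Service cost 219.
{Site 2, Site 5}: service cost 282
{Site 2, Site 3}: service cost 318
Among all 10 size-2 choices, {Site 3, Site 5} is lowest.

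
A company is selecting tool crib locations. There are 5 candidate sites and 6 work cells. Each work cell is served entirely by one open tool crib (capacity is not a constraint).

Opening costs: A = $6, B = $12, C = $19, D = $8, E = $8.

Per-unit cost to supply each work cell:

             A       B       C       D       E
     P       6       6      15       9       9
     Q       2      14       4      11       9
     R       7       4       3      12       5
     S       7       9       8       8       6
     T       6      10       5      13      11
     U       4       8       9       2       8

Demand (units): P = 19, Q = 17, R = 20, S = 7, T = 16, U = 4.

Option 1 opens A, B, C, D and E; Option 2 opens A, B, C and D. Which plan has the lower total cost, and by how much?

Option 1: {A, B, C, D, E}: P→A 6·19=114, Q→A 2·17=34, R→C 3·20=60, S→E 6·7=42, T→C 5·16=80, U→D 2·4=8. Service 338; fixed 53; total 391.
Option 2: {A, B, C, D}: P→A 6·19=114, Q→A 2·17=34, R→C 3·20=60, S→A 7·7=49, T→C 5·16=80, U→D 2·4=8. Service 345; fixed 45; total 390.
Difference: |391 − 390| = 1.

Option 2 is cheaper by 1.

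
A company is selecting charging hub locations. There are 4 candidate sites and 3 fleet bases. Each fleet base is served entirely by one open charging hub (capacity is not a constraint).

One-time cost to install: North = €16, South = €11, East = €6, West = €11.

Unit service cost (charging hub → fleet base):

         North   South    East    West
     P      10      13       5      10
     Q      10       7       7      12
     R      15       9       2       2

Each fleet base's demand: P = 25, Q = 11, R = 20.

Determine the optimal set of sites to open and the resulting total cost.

For any fixed open set, each fleet base goes to its cheapest open site; total = fixed + service.
{East}: P→East 5·25=125, Q→East 7·11=77, R→East 2·20=40. Service 242; fixed 6; total 248.
{South, East}: P→East 5·25=125, Q→South 7·11=77, R→East 2·20=40. Service 242; fixed 17; total 259.
{East, West}: service 242 + fixed 17 = 259
{North, South, East, West}: service 242 + fixed 44 = 286
No other subset beats 248.

Open East only; minimum total cost 248.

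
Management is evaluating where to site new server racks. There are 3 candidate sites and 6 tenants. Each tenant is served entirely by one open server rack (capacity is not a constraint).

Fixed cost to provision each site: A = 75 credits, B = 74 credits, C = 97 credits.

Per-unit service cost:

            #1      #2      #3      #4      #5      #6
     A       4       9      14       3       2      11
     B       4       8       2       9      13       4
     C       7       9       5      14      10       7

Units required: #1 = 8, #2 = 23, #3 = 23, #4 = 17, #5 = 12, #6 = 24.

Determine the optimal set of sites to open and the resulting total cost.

Open A and B; minimum total cost 582.

For any fixed open set, each tenant goes to its cheapest open site; total = fixed + service.
{A, B}: #1→A 4·8=32, #2→B 8·23=184, #3→B 2·23=46, #4→A 3·17=51, #5→A 2·12=24, #6→B 4·24=96. Service 433; fixed 149; total 582.
{A, B, C}: #1→A 4·8=32, #2→B 8·23=184, #3→B 2·23=46, #4→A 3·17=51, #5→A 2·12=24, #6→B 4·24=96. Service 433; fixed 246; total 679.
{B}: #1→B 4·8=32, #2→B 8·23=184, #3→B 2·23=46, #4→B 9·17=153, #5→B 13·12=156, #6→B 4·24=96. Service 667; fixed 74; total 741.
No other subset beats 582.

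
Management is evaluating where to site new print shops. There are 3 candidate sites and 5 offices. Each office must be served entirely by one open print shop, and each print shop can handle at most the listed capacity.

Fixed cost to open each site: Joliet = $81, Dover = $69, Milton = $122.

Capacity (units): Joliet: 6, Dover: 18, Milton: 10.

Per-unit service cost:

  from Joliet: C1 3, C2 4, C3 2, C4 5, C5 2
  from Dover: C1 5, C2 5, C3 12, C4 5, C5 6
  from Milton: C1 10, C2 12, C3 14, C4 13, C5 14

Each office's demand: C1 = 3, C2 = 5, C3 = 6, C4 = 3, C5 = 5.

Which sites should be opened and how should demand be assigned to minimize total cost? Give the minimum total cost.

Minimum total cost: 247

Open {Joliet, Dover}: C1→Dover 5·3=15, C2→Dover 5·5=25, C3→Joliet 2·6=12, C4→Dover 5·3=15, C5→Dover 6·5=30.
Loads: Joliet carries 6/6, Dover carries 16/18. Service 97; fixed 150; total 247.
Next best feasible plan costs 287.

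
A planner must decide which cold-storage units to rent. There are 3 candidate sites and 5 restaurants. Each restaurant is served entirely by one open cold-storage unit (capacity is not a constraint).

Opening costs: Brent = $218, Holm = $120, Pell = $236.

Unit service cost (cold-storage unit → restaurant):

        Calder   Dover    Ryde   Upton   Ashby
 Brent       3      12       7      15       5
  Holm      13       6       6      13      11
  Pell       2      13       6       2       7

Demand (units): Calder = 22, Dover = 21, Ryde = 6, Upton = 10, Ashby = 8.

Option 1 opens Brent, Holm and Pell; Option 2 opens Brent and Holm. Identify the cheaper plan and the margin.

Option 1: {Brent, Holm, Pell}: Calder→Pell 2·22=44, Dover→Holm 6·21=126, Ryde→Holm 6·6=36, Upton→Pell 2·10=20, Ashby→Brent 5·8=40. Service 266; fixed 574; total 840.
Option 2: {Brent, Holm}: Calder→Brent 3·22=66, Dover→Holm 6·21=126, Ryde→Holm 6·6=36, Upton→Holm 13·10=130, Ashby→Brent 5·8=40. Service 398; fixed 338; total 736.
Difference: |840 − 736| = 104.

Option 2 is cheaper by 104.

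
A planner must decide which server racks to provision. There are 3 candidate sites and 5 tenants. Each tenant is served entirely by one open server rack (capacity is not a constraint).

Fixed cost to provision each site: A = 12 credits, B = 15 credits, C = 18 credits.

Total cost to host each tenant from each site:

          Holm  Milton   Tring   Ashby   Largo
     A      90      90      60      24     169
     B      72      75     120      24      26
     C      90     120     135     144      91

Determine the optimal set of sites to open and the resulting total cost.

For any fixed open set, each tenant goes to its cheapest open site; total = fixed + service.
{A, B}: Holm→B 72, Milton→B 75, Tring→A 60, Ashby→A 24, Largo→B 26. Service 257; fixed 27; total 284.
{A, B, C}: service 257 + fixed 45 = 302
{B}: Holm→B 72, Milton→B 75, Tring→B 120, Ashby→B 24, Largo→B 26. Service 317; fixed 15; total 332.
{A}: service 433 + fixed 12 = 445
(All 7 nonempty subsets were checked; A and B is lowest.)

Open A and B; minimum total cost 284.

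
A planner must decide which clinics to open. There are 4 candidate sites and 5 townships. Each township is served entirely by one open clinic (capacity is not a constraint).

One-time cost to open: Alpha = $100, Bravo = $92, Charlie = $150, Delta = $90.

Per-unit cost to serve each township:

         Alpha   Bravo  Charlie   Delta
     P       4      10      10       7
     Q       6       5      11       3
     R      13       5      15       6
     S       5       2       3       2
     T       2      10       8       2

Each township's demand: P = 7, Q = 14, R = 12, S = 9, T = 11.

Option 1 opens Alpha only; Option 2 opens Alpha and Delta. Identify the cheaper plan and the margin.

Option 2 is cheaper by 63.

Option 1: {Alpha}: P→Alpha 4·7=28, Q→Alpha 6·14=84, R→Alpha 13·12=156, S→Alpha 5·9=45, T→Alpha 2·11=22. Service 335; fixed 100; total 435.
Option 2: {Alpha, Delta}: P→Alpha 4·7=28, Q→Delta 3·14=42, R→Delta 6·12=72, S→Delta 2·9=18, T→Alpha 2·11=22. Service 182; fixed 190; total 372.
Difference: |435 − 372| = 63.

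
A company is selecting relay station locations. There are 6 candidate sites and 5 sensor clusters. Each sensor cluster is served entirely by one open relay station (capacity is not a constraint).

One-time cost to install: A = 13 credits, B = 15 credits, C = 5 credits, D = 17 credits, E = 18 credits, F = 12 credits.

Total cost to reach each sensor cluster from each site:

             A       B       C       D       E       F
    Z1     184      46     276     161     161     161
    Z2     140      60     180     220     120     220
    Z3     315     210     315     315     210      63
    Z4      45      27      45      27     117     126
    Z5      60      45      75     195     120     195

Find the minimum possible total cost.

Minimum total cost: 268

For any fixed open set, each sensor cluster goes to its cheapest open site; total = fixed + service.
{B, F}: Z1→B 46, Z2→B 60, Z3→F 63, Z4→B 27, Z5→B 45. Service 241; fixed 27; total 268.
{B, C, F}: service 241 + fixed 32 = 273
{A, B, F}: service 241 + fixed 40 = 281
{A, B, C, D, E, F}: service 241 + fixed 80 = 321
No other subset beats 268.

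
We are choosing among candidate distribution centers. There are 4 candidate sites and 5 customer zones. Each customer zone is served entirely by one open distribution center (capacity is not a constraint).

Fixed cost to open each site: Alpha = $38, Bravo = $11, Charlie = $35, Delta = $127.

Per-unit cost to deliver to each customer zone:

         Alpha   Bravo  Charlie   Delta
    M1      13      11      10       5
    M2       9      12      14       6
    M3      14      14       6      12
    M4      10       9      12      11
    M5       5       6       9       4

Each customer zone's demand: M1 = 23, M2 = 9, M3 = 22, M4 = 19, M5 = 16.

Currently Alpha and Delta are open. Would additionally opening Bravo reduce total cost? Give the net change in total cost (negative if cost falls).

Current service cost with {Alpha, Delta}: 687.
Adding Bravo: each customer zone re-picks its cheapest; new service cost 668, saving 19.
Extra fixed cost: 11. Net change = 11 − 19 = -8.
(Totals: 852 → 844.)

Yes — net change −8 (cost falls by 8).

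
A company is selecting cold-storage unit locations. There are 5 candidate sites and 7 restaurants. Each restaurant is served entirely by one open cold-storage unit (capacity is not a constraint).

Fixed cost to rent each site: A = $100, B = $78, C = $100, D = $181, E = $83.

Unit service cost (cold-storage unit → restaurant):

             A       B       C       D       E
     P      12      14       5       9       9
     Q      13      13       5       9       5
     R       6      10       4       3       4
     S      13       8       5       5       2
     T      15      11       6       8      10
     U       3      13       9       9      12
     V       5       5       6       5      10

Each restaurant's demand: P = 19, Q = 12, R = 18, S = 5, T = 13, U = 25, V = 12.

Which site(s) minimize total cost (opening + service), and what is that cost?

Open A and C; minimum total cost 665.

For any fixed open set, each restaurant goes to its cheapest open site; total = fixed + service.
{A, C}: P→C 5·19=95, Q→C 5·12=60, R→C 4·18=72, S→C 5·5=25, T→C 6·13=78, U→A 3·25=75, V→A 5·12=60. Service 465; fixed 200; total 665.
{C}: service 627 + fixed 100 = 727
{A, C, E}: P→C 5·19=95, Q→C 5·12=60, R→C 4·18=72, S→E 2·5=10, T→C 6·13=78, U→A 3·25=75, V→A 5·12=60. Service 450; fixed 283; total 733.
{A, B, C, D, E}: service 432 + fixed 542 = 974
No other subset beats 665.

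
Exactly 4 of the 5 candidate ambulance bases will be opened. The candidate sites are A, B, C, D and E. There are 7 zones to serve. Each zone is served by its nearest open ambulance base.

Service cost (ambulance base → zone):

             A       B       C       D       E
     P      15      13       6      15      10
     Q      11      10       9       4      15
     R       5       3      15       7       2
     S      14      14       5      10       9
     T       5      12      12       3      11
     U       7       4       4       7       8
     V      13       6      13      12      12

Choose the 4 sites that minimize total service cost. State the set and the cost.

Choose B, C, D and E; total service cost 30.

With exactly 4 open, each zone uses its cheapest among the chosen.
{B, C, D, E}: P→C 6, Q→D 4, R→E 2, S→C 5, T→D 3, U→B 4, V→B 6. Service cost 30.
{A, B, C, D}: service cost 31
{A, C, D, E}: service cost 36
Among all 5 size-4 choices, {B, C, D, E} is lowest.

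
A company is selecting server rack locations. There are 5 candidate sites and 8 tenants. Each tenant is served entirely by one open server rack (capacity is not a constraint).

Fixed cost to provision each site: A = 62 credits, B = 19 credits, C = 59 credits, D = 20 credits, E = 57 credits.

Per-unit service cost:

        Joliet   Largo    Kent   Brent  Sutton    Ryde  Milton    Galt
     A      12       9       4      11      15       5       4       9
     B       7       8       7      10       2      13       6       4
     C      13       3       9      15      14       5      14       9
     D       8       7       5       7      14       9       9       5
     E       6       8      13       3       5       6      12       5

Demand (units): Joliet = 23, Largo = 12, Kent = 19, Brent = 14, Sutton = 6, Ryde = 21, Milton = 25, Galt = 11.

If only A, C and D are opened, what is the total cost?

Total cost: 879

Each tenant is assigned to its cheapest site among the open ones.
{A, C, D}: Joliet→D 8·23=184, Largo→C 3·12=36, Kent→A 4·19=76, Brent→D 7·14=98, Sutton→C 14·6=84, Ryde→A 5·21=105, Milton→A 4·25=100, Galt→D 5·11=55. Service 738; fixed 141; total 879.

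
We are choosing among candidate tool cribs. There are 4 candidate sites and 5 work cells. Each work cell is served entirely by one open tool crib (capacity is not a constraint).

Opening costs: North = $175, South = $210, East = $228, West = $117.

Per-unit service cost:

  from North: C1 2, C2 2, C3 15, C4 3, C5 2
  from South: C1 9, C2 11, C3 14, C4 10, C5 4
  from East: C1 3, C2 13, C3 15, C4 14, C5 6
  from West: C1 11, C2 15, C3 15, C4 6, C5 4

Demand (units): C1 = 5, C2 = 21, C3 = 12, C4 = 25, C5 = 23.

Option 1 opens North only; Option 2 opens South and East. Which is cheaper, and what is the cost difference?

Option 1: {North}: C1→North 2·5=10, C2→North 2·21=42, C3→North 15·12=180, C4→North 3·25=75, C5→North 2·23=46. Service 353; fixed 175; total 528.
Option 2: {South, East}: C1→East 3·5=15, C2→South 11·21=231, C3→South 14·12=168, C4→South 10·25=250, C5→South 4·23=92. Service 756; fixed 438; total 1194.
Difference: |528 − 1194| = 666.

Option 1 is cheaper by 666.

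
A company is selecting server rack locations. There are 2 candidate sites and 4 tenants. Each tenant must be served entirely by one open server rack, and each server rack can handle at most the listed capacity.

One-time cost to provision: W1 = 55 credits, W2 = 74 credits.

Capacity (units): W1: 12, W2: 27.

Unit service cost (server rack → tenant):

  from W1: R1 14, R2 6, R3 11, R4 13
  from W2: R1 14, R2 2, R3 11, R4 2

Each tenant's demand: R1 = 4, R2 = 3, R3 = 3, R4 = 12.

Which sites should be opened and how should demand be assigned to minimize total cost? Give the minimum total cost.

Minimum total cost: 193

Open {W2}: R1→W2 14·4=56, R2→W2 2·3=6, R3→W2 11·3=33, R4→W2 2·12=24.
Loads: W2 carries 22/27. Service 119; fixed 74; total 193.
Next best feasible plan costs 248.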